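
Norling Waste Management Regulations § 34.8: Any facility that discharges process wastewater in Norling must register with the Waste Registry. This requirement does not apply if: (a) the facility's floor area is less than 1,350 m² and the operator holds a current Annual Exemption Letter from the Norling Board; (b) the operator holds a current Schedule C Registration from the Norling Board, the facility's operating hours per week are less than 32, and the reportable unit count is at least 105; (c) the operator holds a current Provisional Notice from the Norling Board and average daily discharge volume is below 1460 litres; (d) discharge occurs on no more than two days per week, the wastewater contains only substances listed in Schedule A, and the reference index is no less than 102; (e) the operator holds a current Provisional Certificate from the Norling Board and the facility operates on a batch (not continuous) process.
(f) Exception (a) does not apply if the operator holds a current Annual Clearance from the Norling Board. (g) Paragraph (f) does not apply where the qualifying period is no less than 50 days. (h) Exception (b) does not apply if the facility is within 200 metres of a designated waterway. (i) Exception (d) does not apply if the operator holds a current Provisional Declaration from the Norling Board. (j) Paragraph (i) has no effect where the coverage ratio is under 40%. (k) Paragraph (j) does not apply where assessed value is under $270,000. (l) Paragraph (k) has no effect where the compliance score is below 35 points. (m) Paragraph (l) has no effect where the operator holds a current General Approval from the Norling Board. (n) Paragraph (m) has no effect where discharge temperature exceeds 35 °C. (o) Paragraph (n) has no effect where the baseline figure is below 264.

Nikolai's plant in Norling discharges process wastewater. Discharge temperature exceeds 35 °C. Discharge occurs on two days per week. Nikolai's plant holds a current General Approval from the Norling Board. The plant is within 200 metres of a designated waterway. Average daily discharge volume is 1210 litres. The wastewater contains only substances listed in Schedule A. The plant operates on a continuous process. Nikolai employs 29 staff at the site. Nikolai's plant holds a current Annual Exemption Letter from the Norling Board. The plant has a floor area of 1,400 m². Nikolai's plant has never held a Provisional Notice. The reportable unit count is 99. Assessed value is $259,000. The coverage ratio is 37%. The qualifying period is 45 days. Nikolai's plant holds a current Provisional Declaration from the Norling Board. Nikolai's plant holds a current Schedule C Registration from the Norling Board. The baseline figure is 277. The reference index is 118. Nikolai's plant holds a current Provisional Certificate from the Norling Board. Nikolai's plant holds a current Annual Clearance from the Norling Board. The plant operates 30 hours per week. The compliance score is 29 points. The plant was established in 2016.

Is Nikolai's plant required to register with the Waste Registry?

No — exception (d) applies; Nikolai's plant is not required to register with the Waste Registry.

Exception (a) fails — the facility's floor area is 1,400 m², not less than 1,350 m².
Exception (b) fails — the reportable unit count is 99, short of 105.
Exception (c) fails — the Provisional Notice is not current.
All of (d)'s requirements are met (discharge occurs on no more than two days per week; the wastewater is Schedule-A-only; the reference index is 118, meeting the 102 threshold). Under paragraphs (i)–(o): (i) applies (a current Provisional Declaration is held), but yields to (j): (j) operates against (i): the coverage ratio is 37%, under the 40% limit. (k) would limit (j) — assessed value is $259,000, under the $270,000 limit — but (l) sets (k) aside: (l) operates against (k): the compliance score is 29 points, below the 35 points limit. (m) applies (a current General Approval is held), but is set aside by (n): (n) operates against (m): discharge temperature exceeds 35 °C. (o) does not operate here (the baseline figure is 277, not below 264), so (n) stands. Exception (d) stands.
Exception (e) requires that the facility operates on a batch (not continuous) process; but the facility operates on a continuous process, so (e) is unavailable.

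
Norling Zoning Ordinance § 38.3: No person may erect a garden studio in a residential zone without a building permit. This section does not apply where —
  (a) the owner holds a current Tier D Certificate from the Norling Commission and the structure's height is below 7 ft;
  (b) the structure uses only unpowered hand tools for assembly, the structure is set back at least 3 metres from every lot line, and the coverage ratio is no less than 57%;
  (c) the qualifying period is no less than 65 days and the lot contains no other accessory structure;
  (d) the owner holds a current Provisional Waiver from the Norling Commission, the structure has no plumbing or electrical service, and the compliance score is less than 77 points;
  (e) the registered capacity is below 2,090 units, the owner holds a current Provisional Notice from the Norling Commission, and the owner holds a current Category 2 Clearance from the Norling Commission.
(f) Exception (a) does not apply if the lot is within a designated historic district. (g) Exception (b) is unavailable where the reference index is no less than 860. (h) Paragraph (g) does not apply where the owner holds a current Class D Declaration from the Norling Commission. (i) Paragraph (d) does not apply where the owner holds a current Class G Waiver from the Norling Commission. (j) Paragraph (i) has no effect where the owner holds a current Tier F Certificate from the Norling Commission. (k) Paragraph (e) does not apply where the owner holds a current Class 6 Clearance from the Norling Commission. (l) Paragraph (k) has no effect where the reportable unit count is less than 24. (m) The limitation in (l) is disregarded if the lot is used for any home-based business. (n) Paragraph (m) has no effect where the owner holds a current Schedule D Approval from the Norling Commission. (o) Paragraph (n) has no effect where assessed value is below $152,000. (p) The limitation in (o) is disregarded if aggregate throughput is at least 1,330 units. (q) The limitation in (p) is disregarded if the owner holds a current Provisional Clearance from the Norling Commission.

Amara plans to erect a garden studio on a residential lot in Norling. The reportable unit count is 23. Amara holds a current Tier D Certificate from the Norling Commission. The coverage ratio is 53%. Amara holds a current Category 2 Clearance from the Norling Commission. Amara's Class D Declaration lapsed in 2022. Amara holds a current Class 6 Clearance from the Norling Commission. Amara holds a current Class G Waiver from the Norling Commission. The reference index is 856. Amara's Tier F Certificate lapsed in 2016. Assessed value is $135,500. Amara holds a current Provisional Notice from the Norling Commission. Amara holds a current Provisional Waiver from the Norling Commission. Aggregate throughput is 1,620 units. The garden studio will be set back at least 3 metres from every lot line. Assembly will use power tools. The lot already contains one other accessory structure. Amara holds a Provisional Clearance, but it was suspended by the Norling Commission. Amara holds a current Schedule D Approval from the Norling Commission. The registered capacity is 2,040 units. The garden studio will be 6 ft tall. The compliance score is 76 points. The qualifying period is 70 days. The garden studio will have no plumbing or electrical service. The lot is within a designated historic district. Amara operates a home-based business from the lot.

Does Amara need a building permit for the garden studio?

No — exception (e) applies; Amara does not need a building permit.

Exception (a) is satisfied on its face — a current Tier D Certificate is held; the structure's height is 6 ft, below the 7 ft limit. But: (f) operates — the lot is in a historic district. So (a) is unavailable.
Exception (b) does not apply: assembly uses power tools.
Exception (c) does not apply: the lot already has another accessory structure.
Exception (d): a current Provisional Waiver is held; there is no plumbing or electrical service; the compliance score is 76 points, less than the 77 points limit — every condition holds. But: (i) operates — a current Class G Waiver is held. (j) is not triggered (there is no Tier F Certificate in force), so (i) stands. Exception (d) does not apply.
Exception (e): the registered capacity is 2,040 units, below the 2,090 units limit; a current Provisional Notice is held; a current Category 2 Clearance is held — every condition holds. Applying paragraphs (k)–(q): (k) would limit (e) — a current Class 6 Clearance is held — but (l) sets (k) aside: (l) operates — the reportable unit count is 23, less than the 24 limit. (m) is triggered (a home-based business operates on the lot), but is overridden by (n): (n) operates against (m): a current Schedule D Approval is held. (o) is triggered (assessed value is $135,500, below the $152,000 limit), but is set aside by (p): (p) operates — aggregate throughput is 1,620 units, meeting the 1,330 units threshold. (q) is not triggered (there is no Provisional Clearance in force), so (p) stands. Exception (e) stands.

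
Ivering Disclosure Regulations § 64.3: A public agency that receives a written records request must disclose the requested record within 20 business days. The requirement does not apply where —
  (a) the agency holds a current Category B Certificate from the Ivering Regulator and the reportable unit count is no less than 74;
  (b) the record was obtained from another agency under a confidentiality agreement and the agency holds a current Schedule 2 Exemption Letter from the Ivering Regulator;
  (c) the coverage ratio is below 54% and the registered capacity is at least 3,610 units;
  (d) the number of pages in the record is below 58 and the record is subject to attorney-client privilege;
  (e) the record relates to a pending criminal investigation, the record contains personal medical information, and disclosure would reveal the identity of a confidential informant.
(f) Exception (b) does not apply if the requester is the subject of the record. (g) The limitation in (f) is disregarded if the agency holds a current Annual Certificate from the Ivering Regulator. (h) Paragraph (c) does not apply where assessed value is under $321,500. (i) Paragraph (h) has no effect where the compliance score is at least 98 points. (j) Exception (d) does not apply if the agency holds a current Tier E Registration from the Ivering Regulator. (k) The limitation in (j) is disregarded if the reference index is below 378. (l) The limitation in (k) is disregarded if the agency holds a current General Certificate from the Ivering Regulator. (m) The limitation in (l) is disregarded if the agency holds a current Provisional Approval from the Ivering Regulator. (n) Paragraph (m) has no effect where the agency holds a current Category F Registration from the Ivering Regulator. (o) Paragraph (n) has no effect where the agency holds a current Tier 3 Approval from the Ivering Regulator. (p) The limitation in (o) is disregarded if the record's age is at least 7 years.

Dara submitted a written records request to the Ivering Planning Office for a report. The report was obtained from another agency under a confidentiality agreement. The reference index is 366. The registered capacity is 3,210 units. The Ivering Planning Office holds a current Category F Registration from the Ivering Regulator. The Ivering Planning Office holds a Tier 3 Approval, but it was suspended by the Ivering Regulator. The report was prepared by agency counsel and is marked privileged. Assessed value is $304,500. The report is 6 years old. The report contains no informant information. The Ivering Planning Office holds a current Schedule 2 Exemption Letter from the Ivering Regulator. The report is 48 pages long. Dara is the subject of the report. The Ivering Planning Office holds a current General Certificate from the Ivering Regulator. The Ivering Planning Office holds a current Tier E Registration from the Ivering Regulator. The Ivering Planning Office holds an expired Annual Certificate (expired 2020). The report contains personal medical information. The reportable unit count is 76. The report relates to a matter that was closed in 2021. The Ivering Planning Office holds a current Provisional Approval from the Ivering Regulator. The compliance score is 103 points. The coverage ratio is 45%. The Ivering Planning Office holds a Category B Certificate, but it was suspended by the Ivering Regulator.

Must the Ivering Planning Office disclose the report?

Yes — the Ivering Planning Office must disclose the report.

Exception (a) fails — there is no Category B Certificate in force.
Exception (b) is satisfied on its face — the report was obtained under a confidentiality agreement; a current Schedule 2 Exemption Letter is held. However, paragraphs (f)–(g) must be considered: (f) is engaged — Dara is the subject of the report. (g) is not triggered (there is no Annual Certificate in force), so (f) stands. (b) is therefore removed.
Exception (c) does not apply: the registered capacity is 3,210 units, short of 3,610 units.
Exception (d)'s conditions are all satisfied: the number of pages in the record is 48, below the 58 limit; the report is privileged. But: (j) operates — a current Tier E Registration is held. (k) operates (the reference index is 366, below the 378 limit), but is itself disapplied by (l): (l) applies — a current General Certificate is held. (m) would limit (l) — a current Provisional Approval is held — but (n) sets (m) aside: (n) operates against (m): a current Category F Registration is held. (o), which would lift (n), is not triggered — no current Tier 3 Approval is held. (d) is therefore removed.
Exception (e) fails — the report relates to a closed matter.
No exception is made out. the Ivering Planning Office falls within the general rule.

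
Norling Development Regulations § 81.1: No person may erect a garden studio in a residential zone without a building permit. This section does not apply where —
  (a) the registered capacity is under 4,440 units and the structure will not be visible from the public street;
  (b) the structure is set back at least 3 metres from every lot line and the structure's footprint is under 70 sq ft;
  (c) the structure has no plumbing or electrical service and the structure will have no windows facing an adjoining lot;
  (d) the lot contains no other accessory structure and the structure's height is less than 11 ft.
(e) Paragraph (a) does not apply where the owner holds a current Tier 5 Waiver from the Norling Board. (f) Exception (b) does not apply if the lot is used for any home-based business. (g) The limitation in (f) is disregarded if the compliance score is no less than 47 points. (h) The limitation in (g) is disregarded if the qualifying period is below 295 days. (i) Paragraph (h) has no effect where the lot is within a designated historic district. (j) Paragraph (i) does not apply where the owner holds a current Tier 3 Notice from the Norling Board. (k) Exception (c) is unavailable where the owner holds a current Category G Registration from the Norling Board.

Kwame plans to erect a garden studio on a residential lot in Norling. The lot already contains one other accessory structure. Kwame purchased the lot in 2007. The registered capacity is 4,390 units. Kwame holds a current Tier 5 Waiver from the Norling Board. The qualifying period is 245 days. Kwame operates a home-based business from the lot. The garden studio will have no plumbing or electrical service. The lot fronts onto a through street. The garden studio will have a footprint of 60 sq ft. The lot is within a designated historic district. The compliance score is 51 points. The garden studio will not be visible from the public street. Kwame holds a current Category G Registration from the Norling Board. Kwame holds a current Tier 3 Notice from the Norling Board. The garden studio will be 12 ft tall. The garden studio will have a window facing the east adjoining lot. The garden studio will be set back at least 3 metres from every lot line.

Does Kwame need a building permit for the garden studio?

Yes — Kwame must obtain a building permit.

All of (a)'s requirements are met (the registered capacity is 4,390 units, under the 4,440 units limit; the structure will not be visible from the street). But applying paragraph (e): (e) operates against (a): a current Tier 5 Waiver is held. (a) is therefore removed.
Exception (b): the setback is at least 3 m on every side; the structure's footprint is 60 sq ft, under the 70 sq ft limit — every condition holds. But applying paragraphs (f)–(j): (f) operates against (b): a home-based business operates on the lot. (g) would limit (f) — the compliance score is 51 points, meeting the 47 points threshold — but (h) sets (g) aside: (h) is triggered — the qualifying period is 245 days, below the 295 days limit. (i) is engaged (the lot is in a historic district), but is itself disapplied by (j): (j) operates against (i): a current Tier 3 Notice is held. Exception (b) does not apply.
Exception (c) requires that the structure will have no windows facing an adjoining lot; but a window faces an adjoining lot, so (c) is unavailable.
Exception (d) fails — the lot already has another accessory structure.
No exception applies. The general rule governs.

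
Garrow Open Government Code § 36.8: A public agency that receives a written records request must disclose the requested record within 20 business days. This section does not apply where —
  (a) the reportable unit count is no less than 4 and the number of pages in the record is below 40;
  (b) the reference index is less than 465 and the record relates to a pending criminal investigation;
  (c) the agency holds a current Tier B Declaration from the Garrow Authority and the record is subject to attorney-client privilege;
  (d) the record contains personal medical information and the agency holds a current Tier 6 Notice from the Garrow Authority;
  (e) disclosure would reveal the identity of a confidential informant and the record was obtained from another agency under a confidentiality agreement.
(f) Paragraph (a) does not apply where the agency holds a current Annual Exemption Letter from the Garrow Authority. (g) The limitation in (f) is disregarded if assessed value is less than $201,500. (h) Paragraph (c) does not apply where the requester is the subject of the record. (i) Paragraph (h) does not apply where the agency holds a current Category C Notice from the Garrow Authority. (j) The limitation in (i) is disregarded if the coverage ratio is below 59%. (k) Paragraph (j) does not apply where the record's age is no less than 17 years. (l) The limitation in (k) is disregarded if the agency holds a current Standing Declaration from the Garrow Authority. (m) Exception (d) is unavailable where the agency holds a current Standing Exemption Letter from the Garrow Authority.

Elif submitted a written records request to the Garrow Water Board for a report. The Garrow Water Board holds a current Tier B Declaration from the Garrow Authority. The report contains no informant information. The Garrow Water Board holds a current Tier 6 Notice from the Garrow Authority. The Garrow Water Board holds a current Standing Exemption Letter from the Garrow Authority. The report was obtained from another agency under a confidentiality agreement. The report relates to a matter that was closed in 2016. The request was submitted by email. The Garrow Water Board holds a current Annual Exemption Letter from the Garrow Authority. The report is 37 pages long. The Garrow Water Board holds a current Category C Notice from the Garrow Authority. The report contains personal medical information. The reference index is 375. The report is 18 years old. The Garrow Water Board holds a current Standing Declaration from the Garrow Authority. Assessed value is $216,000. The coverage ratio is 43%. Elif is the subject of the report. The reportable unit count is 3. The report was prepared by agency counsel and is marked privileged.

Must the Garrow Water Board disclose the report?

Yes — the Garrow Water Board must disclose the report.

Exception (a) does not apply: the reportable unit count is 3, short of 4.
Exception (b) requires that the record relates to a pending criminal investigation; but the report relates to a closed matter, so (b) is unavailable.
Exception (c) is satisfied on its face — a current Tier B Declaration is held; the report is privileged. Turning to paragraphs (h)–(l): (h) operates against (c): Elif is the subject of the report. (i) would limit (h) — a current Category C Notice is held — but (j) sets (i) aside: (j) is triggered — the coverage ratio is 43%, below the 59% limit. (k) applies (the record's age is 18 years, meeting the 17 years threshold), but yields to (l): (l) operates — a current Standing Declaration is held. (c) is therefore removed.
All of (d)'s requirements are met (the report contains personal medical information; a current Tier 6 Notice is held). But: (m) applies — a current Standing Exemption Letter is held. (d) is therefore removed.
Exception (e) does not apply: the report contains no informant information.
No exception is made out. the Garrow Water Board falls within the general rule.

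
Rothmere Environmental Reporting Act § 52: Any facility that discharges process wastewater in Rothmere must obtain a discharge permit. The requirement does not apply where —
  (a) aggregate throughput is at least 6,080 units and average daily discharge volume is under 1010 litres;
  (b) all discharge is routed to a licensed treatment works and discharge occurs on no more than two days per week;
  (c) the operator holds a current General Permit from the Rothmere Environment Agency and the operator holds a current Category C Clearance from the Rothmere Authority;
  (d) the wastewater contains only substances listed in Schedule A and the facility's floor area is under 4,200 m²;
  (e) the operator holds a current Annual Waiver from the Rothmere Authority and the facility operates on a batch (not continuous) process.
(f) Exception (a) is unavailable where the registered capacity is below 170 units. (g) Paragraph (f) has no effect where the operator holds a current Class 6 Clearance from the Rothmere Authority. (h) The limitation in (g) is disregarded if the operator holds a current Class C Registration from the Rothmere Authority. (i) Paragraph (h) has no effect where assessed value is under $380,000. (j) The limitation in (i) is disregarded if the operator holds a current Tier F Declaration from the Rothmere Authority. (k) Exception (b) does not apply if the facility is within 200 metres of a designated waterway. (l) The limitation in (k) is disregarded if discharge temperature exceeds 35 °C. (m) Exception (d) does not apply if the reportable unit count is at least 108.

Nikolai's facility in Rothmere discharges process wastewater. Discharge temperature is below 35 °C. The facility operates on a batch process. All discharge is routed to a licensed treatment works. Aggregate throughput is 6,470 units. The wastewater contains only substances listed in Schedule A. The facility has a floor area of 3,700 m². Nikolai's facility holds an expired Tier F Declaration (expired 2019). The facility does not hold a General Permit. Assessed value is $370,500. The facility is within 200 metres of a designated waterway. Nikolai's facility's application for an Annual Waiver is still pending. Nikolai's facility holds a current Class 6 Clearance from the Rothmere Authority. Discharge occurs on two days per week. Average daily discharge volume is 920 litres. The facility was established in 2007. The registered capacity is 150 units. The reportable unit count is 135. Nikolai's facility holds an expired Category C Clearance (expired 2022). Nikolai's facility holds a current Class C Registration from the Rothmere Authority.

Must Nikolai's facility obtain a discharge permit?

Exception (a): aggregate throughput is 6,470 units, meeting the 6,080 units threshold; average daily discharge volume is 920 litres, under the 1010 litres limit — every condition holds. As to paragraphs (f)–(j): (f) would limit (a) — the registered capacity is 150 units, below the 170 units limit — but (g) sets (f) aside: (g) operates against (f): a current Class 6 Clearance is held. (h) would limit (g) — a current Class C Registration is held — but (i) sets (h) aside: (i) operates against (h): assessed value is $370,500, under the $380,000 limit. (j), which would lift (i), is not triggered — no current Tier F Declaration is held. So (a) applies.
Exception (b) is satisfied on its face — discharge is routed to a licensed treatment works; discharge occurs on no more than two days per week. But: (k) operates — the facility is within 200 m of a designated waterway. (l), which would lift (k), is not triggered — discharge temperature is below 35 °C. Exception (b) does not apply.
Exception (c) requires that the operator holds a current General Permit from the Rothmere Environment Agency; but no General Permit is held, so (c) is unavailable.
Exception (d)'s conditions are all satisfied: the wastewater is Schedule-A-only; the facility's floor area is 3,700 m², under the 4,200 m² limit. But applying paragraph (m): (m) operates against (d): the reportable unit count is 135, meeting the 108 threshold. Exception (d) does not apply.
Exception (e) fails — no current Annual Waiver is held.

No — exception (a) applies; Nikolai's facility is not required to obtain a discharge permit.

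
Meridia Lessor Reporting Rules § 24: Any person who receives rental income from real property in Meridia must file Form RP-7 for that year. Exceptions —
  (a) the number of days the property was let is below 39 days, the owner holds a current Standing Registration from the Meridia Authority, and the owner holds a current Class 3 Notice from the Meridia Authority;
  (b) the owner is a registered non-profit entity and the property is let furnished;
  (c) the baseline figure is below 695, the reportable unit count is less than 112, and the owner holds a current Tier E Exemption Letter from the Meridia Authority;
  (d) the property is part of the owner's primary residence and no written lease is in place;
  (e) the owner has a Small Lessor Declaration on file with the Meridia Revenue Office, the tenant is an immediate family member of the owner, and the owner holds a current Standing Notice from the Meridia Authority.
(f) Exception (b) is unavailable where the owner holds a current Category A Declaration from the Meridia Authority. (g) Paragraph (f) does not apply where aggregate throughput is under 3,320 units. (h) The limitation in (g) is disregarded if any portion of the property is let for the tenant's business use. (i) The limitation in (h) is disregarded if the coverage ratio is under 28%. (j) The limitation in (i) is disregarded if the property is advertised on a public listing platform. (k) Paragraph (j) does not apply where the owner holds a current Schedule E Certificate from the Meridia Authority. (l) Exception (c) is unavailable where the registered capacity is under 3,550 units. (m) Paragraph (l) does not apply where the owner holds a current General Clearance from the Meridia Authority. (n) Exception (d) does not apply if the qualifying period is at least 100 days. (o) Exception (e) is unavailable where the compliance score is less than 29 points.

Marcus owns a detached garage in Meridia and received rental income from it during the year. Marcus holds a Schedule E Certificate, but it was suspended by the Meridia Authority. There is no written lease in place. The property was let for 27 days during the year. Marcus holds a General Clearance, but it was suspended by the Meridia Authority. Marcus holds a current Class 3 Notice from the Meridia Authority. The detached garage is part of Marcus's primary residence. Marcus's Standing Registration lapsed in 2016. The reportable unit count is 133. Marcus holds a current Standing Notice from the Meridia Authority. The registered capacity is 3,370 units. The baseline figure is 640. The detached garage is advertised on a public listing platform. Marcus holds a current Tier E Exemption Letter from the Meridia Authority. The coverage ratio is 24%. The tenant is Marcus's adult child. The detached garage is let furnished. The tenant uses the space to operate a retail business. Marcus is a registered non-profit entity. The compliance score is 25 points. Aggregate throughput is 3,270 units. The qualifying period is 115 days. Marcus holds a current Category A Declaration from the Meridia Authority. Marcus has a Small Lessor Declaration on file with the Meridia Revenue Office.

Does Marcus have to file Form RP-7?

Exception (a) does not apply: the Standing Registration is not current.
Exception (b) is satisfied on its face — Marcus is a registered non-profit; the property is let furnished. Turning to paragraphs (f)–(k): (f) operates — a current Category A Declaration is held. (g) is engaged (aggregate throughput is 3,270 units, under the 3,320 units limit), but is set aside by (h): (h) is triggered — the space is let for business use. (i) is engaged (the coverage ratio is 24%, under the 28% limit), but yields to (j): (j) is triggered — the property is publicly advertised. (k), which would lift (j), does not operate here — no current Schedule E Certificate is held. (b) is therefore removed.
Exception (c) does not apply: the reportable unit count is 133, not less than 112.
All of (d)'s requirements are met (the detached garage is part of the primary residence; there is no written lease). However, paragraph (n) must be considered: (n) operates against (d): the qualifying period is 115 days, meeting the 100 days threshold. Exception (d) does not apply.
All of (e)'s requirements are met (a Small Lessor Declaration is on file; the tenant is an immediate family member; a current Standing Notice is held). But: (o) operates — the compliance score is 25 points, less than the 29 points limit. (e) is therefore removed.
None of the exceptions is available; § 24 applies in full.

Yes — Marcus must file Form RP-7.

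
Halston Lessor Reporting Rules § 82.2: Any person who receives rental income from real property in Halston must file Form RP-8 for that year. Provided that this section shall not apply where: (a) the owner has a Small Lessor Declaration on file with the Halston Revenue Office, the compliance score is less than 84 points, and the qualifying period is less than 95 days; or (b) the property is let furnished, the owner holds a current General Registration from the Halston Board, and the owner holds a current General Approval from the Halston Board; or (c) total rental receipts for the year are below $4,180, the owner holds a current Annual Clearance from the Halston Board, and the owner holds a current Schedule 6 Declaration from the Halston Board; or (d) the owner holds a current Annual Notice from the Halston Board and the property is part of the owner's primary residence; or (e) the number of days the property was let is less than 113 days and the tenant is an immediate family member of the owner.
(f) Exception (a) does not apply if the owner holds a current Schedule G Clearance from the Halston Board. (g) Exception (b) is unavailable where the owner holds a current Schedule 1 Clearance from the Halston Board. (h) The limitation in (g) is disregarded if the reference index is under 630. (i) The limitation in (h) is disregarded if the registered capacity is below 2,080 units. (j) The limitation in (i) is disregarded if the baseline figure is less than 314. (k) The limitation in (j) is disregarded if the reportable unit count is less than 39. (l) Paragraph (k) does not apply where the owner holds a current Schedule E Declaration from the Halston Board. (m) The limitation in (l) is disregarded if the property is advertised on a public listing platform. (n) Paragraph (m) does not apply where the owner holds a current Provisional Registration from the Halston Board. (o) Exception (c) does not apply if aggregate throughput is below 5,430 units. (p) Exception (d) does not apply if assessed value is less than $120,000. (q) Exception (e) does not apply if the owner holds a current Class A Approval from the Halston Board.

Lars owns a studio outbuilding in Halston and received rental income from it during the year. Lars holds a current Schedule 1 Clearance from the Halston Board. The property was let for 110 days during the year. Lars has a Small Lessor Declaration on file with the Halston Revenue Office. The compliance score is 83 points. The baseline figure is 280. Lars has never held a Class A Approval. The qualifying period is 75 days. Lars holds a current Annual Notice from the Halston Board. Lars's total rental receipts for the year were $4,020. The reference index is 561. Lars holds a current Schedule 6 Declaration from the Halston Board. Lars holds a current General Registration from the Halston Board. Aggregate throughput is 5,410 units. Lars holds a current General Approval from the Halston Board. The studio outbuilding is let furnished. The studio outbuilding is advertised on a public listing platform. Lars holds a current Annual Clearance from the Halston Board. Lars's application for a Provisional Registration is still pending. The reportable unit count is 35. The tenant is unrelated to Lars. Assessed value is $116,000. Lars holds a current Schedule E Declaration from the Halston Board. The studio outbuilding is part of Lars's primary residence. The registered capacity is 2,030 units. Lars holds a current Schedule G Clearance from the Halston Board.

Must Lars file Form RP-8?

Yes — Lars must file Form RP-8.

Exception (a): a Small Lessor Declaration is on file; the compliance score is 83 points, less than the 84 points limit; the qualifying period is 75 days, less than the 95 days limit — every condition holds. But: (f) is triggered — a current Schedule G Clearance is held. (a) is therefore removed.
Exception (b) is satisfied on its face — the property is let furnished; a current General Registration is held; a current General Approval is held. However, paragraphs (g)–(n) must be considered: (g) operates against (b): a current Schedule 1 Clearance is held. (h) is triggered (the reference index is 561, under the 630 limit), but is itself disapplied by (i): (i) operates against (h): the registered capacity is 2,030 units, below the 2,080 units limit. (j) would limit (i) — the baseline figure is 280, less than the 314 limit — but (k) sets (j) aside: (k) is triggered — the reportable unit count is 35, less than the 39 limit. (l) operates (a current Schedule E Declaration is held), but is overridden by (m): (m) operates — the property is publicly advertised. (n), which would lift (m), does not operate here — there is no Provisional Registration in force. (b) is therefore removed.
All of (c)'s requirements are met (total rental receipts for the year are $4,020, below the $4,180 limit; a current Annual Clearance is held; a current Schedule 6 Declaration is held). Turning to paragraph (o): (o) operates against (c): aggregate throughput is 5,410 units, below the 5,430 units limit. (c) is therefore removed.
Exception (d): a current Annual Notice is held; the studio outbuilding is part of the primary residence — every condition holds. But: (p) is triggered — assessed value is $116,000, less than the $120,000 limit. So (d) is unavailable.
Exception (e) requires that the tenant is an immediate family member of the owner; but the tenant is unrelated to the owner, so (e) is unavailable.
No exception is made out. Lars falls within the general rule.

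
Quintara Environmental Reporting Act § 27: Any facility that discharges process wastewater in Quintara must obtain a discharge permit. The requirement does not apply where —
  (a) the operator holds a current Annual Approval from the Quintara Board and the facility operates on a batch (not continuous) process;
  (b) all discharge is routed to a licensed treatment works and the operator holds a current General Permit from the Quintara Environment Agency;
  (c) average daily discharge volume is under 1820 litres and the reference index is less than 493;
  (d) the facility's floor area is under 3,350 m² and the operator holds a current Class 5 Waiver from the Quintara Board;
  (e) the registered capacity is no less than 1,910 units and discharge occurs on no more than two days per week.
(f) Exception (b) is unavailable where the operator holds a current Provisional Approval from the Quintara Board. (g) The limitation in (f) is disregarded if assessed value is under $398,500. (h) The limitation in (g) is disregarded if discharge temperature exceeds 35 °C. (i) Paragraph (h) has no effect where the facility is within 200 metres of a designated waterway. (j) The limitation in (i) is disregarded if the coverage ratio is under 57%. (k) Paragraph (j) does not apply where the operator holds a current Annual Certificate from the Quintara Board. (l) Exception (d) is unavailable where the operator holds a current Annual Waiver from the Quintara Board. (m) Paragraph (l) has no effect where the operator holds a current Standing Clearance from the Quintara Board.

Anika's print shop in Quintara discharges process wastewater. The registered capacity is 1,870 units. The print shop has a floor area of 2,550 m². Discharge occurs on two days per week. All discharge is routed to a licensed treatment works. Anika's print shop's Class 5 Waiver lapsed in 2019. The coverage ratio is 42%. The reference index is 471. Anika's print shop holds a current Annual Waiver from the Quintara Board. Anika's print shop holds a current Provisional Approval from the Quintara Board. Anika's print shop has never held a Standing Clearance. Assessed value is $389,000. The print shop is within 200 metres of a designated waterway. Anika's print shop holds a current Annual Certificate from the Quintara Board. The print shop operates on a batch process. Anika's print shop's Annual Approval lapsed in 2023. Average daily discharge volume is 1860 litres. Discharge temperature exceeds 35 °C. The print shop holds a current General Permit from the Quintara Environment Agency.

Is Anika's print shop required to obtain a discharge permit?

Exception (a) fails — the Annual Approval is not current.
Exception (b)'s conditions are all satisfied: discharge is routed to a licensed treatment works; a current General Permit is held. As to paragraphs (f)–(k): (f) is triggered (a current Provisional Approval is held), but is itself disapplied by (g): (g) operates — assessed value is $389,000, under the $398,500 limit. (h) would limit (g) — discharge temperature exceeds 35 °C — but (i) sets (h) aside: (i) is engaged — the print shop is within 200 m of a designated waterway. (j) would limit (i) — the coverage ratio is 42%, under the 57% limit — but (k) sets (j) aside: (k) operates against (j): a current Annual Certificate is held. Exception (b) stands.
Exception (c) fails — average daily discharge volume is 1860 litres, not under 1820 litres.
Exception (d) does not apply: there is no Class 5 Waiver in force.
Exception (e) does not apply: the registered capacity is 1,870 units, short of 1,910 units.

No — exception (b) applies; Anika's print shop is not required to obtain a discharge permit.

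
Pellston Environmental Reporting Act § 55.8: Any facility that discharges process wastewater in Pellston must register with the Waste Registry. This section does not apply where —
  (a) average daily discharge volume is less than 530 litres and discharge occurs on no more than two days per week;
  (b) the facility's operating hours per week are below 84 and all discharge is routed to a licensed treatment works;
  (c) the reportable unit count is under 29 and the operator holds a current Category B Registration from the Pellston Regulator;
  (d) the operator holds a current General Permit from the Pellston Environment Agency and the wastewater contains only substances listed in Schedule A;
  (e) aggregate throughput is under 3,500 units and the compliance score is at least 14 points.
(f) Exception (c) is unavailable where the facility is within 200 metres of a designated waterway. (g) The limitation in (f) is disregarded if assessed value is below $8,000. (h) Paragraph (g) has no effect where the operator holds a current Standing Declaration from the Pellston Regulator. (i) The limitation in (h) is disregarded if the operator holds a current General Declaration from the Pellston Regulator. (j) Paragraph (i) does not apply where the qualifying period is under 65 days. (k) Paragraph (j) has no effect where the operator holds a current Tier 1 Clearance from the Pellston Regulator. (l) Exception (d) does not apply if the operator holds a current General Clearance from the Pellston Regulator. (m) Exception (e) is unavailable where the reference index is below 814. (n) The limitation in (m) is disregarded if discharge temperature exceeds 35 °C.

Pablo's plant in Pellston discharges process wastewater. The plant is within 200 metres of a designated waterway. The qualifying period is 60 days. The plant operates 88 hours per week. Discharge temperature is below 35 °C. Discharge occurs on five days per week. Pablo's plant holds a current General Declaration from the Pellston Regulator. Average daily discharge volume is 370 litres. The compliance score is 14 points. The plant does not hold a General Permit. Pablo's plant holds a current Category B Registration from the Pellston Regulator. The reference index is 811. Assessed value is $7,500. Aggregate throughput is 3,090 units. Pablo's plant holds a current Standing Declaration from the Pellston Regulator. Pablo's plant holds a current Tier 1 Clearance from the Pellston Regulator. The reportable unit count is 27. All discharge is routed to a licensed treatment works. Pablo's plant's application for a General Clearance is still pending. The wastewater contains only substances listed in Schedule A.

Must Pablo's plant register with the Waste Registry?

Exception (a) does not apply: discharge occurs on five days per week.
Exception (b) fails — the facility's operating hours per week are 88, not below 84.
All of (c)'s requirements are met (the reportable unit count is 27, under the 29 limit; a current Category B Registration is held). Under paragraphs (f)–(k): (f) applies (the plant is within 200 m of a designated waterway), but is set aside by (g): (g) is triggered — assessed value is $7,500, below the $8,000 limit. (h) applies (a current Standing Declaration is held), but yields to (i): (i) operates against (h): a current General Declaration is held. (j) is engaged (the qualifying period is 60 days, under the 65 days limit), but yields to (k): (k) operates against (j): a current Tier 1 Clearance is held. (c) remains available.
Exception (d) requires that the operator holds a current General Permit from the Pellston Environment Agency; but no General Permit is held, so (d) is unavailable.
All of (e)'s requirements are met (aggregate throughput is 3,090 units, under the 3,500 units limit; the compliance score is 14 points, meeting the 14 points threshold). Turning to paragraphs (m)–(n): (m) operates against (e): the reference index is 811, below the 814 limit. (n) is not engaged (discharge temperature is below 35 °C), so (m) stands. Exception (e) does not apply.

No — exception (c) applies; Pablo's plant is not required to register with the Waste Registry.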